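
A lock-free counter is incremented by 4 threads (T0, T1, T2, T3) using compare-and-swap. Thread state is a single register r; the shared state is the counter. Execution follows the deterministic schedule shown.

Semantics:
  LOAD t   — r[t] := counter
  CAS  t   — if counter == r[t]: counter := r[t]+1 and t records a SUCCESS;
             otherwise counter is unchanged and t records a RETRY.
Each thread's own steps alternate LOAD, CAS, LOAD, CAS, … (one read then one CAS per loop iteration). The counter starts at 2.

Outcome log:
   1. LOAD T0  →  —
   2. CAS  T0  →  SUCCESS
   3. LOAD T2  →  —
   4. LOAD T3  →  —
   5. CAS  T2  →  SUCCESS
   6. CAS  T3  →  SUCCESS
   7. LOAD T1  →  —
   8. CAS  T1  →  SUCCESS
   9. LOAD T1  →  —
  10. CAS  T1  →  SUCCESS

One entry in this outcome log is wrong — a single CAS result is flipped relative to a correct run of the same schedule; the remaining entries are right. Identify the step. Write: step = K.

step = 6

Correct run:
[1] T0.load  rd  (counter 2, T0.r 2)
[2] T0.cas  hit  (counter 3, T0.r 2)
[3] T2.load  rd  (counter 3, T2.r 3)
[4] T3.load  rd  (counter 3, T3.r 3)
[5] T2.cas  hit  (counter 4, T2.r 3)
[6] T3.cas  miss  (counter 4, T3.r 3)
[7] T1.load  rd  (counter 4, T1.r 4)
[8] T1.cas  hit  (counter 5, T1.r 4)
[9] T1.load  rd  (counter 5, T1.r 5)
[10] T1.cas  hit  (counter 6, T1.r 5)
Log disagrees first at step 6.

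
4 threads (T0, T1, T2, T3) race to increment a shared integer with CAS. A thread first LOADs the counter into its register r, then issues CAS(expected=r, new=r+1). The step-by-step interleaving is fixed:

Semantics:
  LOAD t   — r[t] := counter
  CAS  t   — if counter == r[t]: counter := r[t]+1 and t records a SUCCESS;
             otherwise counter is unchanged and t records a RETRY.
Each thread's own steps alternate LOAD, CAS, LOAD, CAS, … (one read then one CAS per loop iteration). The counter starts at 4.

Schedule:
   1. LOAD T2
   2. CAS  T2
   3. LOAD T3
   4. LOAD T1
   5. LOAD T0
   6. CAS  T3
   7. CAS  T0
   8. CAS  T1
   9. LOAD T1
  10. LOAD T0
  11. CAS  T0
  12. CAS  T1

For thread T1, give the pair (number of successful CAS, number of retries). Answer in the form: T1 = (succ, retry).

1. LOAD T2 → mem=4 r[T2]=4 [LOAD]
2. CAS T2 → mem=5 r[T2]=4 [OK]
3. LOAD T3 → mem=5 r[T3]=5 [LOAD]
4. LOAD T1 → mem=5 r[T1]=5 [LOAD]
5. LOAD T0 → mem=5 r[T0]=5 [LOAD]
6. CAS T3 → mem=6 r[T3]=5 [OK]
7. CAS T0 → mem=6 r[T0]=5 [RETRY]
8. CAS T1 → mem=6 r[T1]=5 [RETRY]
9. LOAD T1 → mem=6 r[T1]=6 [LOAD]
10. LOAD T0 → mem=6 r[T0]=6 [LOAD]
11. CAS T0 → mem=7 r[T0]=6 [OK]
12. CAS T1 → mem=7 r[T1]=6 [RETRY]

T1 = (0, 2)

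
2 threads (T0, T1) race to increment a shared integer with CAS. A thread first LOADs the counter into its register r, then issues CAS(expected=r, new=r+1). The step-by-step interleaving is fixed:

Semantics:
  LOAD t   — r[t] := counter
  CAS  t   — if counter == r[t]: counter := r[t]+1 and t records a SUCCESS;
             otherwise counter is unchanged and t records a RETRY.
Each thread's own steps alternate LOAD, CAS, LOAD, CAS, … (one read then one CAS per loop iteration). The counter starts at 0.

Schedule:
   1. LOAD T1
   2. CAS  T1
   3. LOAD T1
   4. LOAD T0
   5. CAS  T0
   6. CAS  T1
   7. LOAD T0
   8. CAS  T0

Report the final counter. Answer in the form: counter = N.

counter = 3

T1 LOAD — after: cnt=0, r=0 — load
T1 CAS — after: cnt=1, r=0 — ok
T1 LOAD — after: cnt=1, r=1 — load
T0 LOAD — after: cnt=1, r=1 — load
T0 CAS — after: cnt=2, r=1 — ok
T1 CAS — after: cnt=2, r=1 — retry
T0 LOAD — after: cnt=2, r=2 — load
T0 CAS — after: cnt=3, r=2 — ok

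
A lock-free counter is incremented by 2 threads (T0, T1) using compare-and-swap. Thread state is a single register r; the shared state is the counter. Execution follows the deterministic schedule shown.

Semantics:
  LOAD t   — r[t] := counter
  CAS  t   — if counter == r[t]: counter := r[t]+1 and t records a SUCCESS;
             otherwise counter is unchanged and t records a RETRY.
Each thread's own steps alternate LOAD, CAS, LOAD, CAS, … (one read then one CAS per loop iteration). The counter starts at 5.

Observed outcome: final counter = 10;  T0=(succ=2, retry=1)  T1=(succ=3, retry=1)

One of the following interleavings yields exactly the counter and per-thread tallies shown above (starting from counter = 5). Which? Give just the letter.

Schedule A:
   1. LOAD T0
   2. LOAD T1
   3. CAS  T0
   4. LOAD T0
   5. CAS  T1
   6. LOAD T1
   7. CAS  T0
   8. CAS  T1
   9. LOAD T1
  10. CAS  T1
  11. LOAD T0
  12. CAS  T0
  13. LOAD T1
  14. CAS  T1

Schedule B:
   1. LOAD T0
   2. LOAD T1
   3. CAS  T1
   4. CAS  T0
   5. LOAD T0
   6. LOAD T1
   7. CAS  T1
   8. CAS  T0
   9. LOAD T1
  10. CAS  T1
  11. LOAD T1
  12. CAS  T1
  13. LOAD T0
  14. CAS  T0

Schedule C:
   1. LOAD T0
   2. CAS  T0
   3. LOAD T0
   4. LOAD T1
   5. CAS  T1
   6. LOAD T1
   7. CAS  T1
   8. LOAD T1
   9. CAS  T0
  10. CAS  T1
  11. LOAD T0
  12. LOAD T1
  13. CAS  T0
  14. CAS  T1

Tracing schedule C:
[1] T0.load  rd  (counter 5, T0.r 5)
[2] T0.cas  hit  (counter 6, T0.r 5)
[3] T0.load  rd  (counter 6, T0.r 6)
[4] T1.load  rd  (counter 6, T1.r 6)
[5] T1.cas  hit  (counter 7, T1.r 6)
[6] T1.load  rd  (counter 7, T1.r 7)
[7] T1.cas  hit  (counter 8, T1.r 7)
[8] T1.load  rd  (counter 8, T1.r 8)
[9] T0.cas  miss  (counter 8, T0.r 6)
[10] T1.cas  hit  (counter 9, T1.r 8)
[11] T0.load  rd  (counter 9, T0.r 9)
[12] T1.load  rd  (counter 9, T1.r 9)
[13] T0.cas  hit  (counter 10, T0.r 9)
[14] T1.cas  miss  (counter 10, T1.r 9)

C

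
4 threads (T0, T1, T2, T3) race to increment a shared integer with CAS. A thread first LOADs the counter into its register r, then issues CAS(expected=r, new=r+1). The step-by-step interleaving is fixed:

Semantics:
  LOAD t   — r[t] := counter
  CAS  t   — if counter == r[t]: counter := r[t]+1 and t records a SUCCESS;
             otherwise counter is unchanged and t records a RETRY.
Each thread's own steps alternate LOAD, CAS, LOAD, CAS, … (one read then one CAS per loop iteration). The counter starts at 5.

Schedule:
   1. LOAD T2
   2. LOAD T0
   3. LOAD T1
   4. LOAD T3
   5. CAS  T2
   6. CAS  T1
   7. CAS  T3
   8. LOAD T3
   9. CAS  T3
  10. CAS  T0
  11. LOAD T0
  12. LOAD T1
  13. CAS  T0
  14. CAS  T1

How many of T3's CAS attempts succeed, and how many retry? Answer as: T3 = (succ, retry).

T3 = (1, 1)

T2 LOAD — after: cnt=5, r=5 — load
T0 LOAD — after: cnt=5, r=5 — load
T1 LOAD — after: cnt=5, r=5 — load
T3 LOAD — after: cnt=5, r=5 — load
T2 CAS — after: cnt=6, r=5 — ok
T1 CAS — after: cnt=6, r=5 — retry
T3 CAS — after: cnt=6, r=5 — retry
T3 LOAD — after: cnt=6, r=6 — load
T3 CAS — after: cnt=7, r=6 — ok
T0 CAS — after: cnt=7, r=5 — retry
T0 LOAD — after: cnt=7, r=7 — load
T1 LOAD — after: cnt=7, r=7 — load
T0 CAS — after: cnt=8, r=7 — ok
T1 CAS — after: cnt=8, r=7 — retry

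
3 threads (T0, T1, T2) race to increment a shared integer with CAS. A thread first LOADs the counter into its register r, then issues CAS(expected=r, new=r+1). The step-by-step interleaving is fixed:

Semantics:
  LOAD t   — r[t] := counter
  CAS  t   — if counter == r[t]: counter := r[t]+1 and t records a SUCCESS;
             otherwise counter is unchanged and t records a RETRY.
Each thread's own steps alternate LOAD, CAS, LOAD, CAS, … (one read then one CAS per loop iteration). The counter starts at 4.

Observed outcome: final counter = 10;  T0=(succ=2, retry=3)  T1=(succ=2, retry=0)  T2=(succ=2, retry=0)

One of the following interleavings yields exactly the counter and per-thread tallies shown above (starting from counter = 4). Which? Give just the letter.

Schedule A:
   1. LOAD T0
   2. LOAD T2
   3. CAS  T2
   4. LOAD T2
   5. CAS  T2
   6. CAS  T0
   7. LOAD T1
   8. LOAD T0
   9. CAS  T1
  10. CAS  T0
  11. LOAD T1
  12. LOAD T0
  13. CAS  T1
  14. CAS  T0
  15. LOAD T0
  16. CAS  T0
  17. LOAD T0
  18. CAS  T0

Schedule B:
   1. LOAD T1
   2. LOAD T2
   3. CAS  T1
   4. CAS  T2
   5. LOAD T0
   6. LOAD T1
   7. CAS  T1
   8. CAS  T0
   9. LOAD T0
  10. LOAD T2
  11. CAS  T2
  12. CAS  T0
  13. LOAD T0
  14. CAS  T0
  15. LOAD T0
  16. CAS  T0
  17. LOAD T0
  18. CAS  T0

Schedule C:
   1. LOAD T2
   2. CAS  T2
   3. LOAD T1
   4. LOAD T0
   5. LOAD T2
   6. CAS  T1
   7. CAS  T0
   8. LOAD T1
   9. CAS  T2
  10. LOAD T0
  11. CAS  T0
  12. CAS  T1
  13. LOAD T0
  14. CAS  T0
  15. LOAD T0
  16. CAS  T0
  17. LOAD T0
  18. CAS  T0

Tracing schedule A:
step 1: T0 LOAD ⇒ load; ctr=4 reg=4
step 2: T2 LOAD ⇒ load; ctr=4 reg=4
step 3: T2 CAS ⇒ ok; ctr=5 reg=4
step 4: T2 LOAD ⇒ load; ctr=5 reg=5
step 5: T2 CAS ⇒ ok; ctr=6 reg=5
step 6: T0 CAS ⇒ retry; ctr=6 reg=4
step 7: T1 LOAD ⇒ load; ctr=6 reg=6
step 8: T0 LOAD ⇒ load; ctr=6 reg=6
step 9: T1 CAS ⇒ ok; ctr=7 reg=6
step 10: T0 CAS ⇒ retry; ctr=7 reg=6
step 11: T1 LOAD ⇒ load; ctr=7 reg=7
step 12: T0 LOAD ⇒ load; ctr=7 reg=7
step 13: T1 CAS ⇒ ok; ctr=8 reg=7
step 14: T0 CAS ⇒ retry; ctr=8 reg=7
step 15: T0 LOAD ⇒ load; ctr=8 reg=8
step 16: T0 CAS ⇒ ok; ctr=9 reg=8
step 17: T0 LOAD ⇒ load; ctr=9 reg=9
step 18: T0 CAS ⇒ ok; ctr=10 reg=9

A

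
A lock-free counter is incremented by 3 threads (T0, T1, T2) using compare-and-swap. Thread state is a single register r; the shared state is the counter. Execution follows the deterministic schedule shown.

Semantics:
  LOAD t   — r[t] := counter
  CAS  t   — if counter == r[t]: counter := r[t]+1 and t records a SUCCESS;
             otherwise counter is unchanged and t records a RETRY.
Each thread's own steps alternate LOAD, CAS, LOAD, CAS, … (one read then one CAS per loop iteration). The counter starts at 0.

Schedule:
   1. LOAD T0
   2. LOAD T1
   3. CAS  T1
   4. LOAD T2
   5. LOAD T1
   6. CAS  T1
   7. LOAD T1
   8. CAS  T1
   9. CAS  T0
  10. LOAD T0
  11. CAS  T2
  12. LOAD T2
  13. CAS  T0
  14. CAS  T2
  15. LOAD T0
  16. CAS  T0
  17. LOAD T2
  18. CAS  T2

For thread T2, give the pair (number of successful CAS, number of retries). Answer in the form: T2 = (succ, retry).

T2 = (1, 2)

step 1: T0 LOAD ⇒ load; ctr=0 reg=0
step 2: T1 LOAD ⇒ load; ctr=0 reg=0
step 3: T1 CAS ⇒ ok; ctr=1 reg=0
step 4: T2 LOAD ⇒ load; ctr=1 reg=1
step 5: T1 LOAD ⇒ load; ctr=1 reg=1
step 6: T1 CAS ⇒ ok; ctr=2 reg=1
step 7: T1 LOAD ⇒ load; ctr=2 reg=2
step 8: T1 CAS ⇒ ok; ctr=3 reg=2
step 9: T0 CAS ⇒ retry; ctr=3 reg=0
step 10: T0 LOAD ⇒ load; ctr=3 reg=3
step 11: T2 CAS ⇒ retry; ctr=3 reg=1
step 12: T2 LOAD ⇒ load; ctr=3 reg=3
step 13: T0 CAS ⇒ ok; ctr=4 reg=3
step 14: T2 CAS ⇒ retry; ctr=4 reg=3
step 15: T0 LOAD ⇒ load; ctr=4 reg=4
step 16: T0 CAS ⇒ ok; ctr=5 reg=4
step 17: T2 LOAD ⇒ load; ctr=5 reg=5
step 18: T2 CAS ⇒ ok; ctr=6 reg=5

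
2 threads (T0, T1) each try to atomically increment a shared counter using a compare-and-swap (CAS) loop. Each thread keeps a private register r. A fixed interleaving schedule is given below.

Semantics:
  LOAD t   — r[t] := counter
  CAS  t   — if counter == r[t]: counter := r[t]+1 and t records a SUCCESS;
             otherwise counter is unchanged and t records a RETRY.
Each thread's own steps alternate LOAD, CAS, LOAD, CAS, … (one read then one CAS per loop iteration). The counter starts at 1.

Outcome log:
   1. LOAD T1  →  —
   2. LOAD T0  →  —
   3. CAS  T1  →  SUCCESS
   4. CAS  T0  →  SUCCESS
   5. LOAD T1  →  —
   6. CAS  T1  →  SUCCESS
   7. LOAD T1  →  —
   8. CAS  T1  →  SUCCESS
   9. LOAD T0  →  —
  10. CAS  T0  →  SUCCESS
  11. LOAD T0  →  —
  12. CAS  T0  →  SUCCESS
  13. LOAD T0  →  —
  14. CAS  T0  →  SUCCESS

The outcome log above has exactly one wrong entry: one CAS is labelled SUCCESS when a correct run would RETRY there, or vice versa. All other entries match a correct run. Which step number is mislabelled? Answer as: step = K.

step = 4

Reference trace:
1. LOAD T1 → mem=1 r[T1]=1 [LOAD]
2. LOAD T0 → mem=1 r[T0]=1 [LOAD]
3. CAS T1 → mem=2 r[T1]=1 [OK]
4. CAS T0 → mem=2 r[T0]=1 [RETRY]
5. LOAD T1 → mem=2 r[T1]=2 [LOAD]
6. CAS T1 → mem=3 r[T1]=2 [OK]
7. LOAD T1 → mem=3 r[T1]=3 [LOAD]
8. CAS T1 → mem=4 r[T1]=3 [OK]
9. LOAD T0 → mem=4 r[T0]=4 [LOAD]
10. CAS T0 → mem=5 r[T0]=4 [OK]
11. LOAD T0 → mem=5 r[T0]=5 [LOAD]
12. CAS T0 → mem=6 r[T0]=5 [OK]
13. LOAD T0 → mem=6 r[T0]=6 [LOAD]
14. CAS T0 → mem=7 r[T0]=6 [OK]
Log disagrees first at step 4.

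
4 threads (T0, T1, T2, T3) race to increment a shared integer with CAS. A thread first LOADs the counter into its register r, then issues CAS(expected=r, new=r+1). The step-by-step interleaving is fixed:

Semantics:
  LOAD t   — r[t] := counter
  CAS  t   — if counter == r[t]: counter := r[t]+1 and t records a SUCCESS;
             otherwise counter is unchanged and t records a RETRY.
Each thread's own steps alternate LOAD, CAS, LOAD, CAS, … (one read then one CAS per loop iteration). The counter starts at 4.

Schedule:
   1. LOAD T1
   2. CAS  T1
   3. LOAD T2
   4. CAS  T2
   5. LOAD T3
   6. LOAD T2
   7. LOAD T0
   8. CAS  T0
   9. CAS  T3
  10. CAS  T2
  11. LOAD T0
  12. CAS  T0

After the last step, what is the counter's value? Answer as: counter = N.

counter = 8

#1 T1 reads 4
#2 T1 CAS(4→5) writes; counter now 5
#3 T2 reads 5
#4 T2 CAS(5→6) writes; counter now 6
#5 T3 reads 6
#6 T2 reads 6
#7 T0 reads 6
#8 T0 CAS(6→7) writes; counter now 7
#9 T3 CAS(6→7) fails; counter now 7
#10 T2 CAS(6→7) fails; counter now 7
#11 T0 reads 7
#12 T0 CAS(7→8) writes; counter now 8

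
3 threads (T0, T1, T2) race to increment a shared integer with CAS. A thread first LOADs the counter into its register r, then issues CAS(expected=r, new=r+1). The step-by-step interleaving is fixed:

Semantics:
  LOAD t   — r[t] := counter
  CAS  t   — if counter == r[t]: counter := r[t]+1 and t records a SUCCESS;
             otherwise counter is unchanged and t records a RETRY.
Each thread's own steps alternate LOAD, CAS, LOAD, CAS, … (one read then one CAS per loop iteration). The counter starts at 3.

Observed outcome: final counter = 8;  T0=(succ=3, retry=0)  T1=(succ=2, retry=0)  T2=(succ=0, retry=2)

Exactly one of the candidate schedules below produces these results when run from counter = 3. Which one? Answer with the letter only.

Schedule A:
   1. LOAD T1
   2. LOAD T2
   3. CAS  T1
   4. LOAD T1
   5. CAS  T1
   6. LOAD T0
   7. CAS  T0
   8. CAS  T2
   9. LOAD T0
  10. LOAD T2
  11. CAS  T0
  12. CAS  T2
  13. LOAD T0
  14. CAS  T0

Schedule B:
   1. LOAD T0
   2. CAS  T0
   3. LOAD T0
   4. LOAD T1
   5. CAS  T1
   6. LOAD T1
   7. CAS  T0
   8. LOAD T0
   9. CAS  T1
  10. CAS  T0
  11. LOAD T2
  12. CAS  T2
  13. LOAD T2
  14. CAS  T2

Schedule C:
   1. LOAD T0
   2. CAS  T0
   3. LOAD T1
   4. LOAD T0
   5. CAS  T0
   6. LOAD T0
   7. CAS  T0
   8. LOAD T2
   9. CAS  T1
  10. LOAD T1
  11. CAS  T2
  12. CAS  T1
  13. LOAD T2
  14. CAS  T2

A

Simulating candidate A:
   1) LOAD T1:  M=3  r_T1=3
   2) LOAD T2:  M=3  r_T2=3
   3) CAS  T1:  M=4  r_T1=3 ✓
   4) LOAD T1:  M=4  r_T1=4
   5) CAS  T1:  M=5  r_T1=4 ✓
   6) LOAD T0:  M=5  r_T0=5
   7) CAS  T0:  M=6  r_T0=5 ✓
   8) CAS  T2:  M=6  r_T2=3 ✗
   9) LOAD T0:  M=6  r_T0=6
  10) LOAD T2:  M=6  r_T2=6
  11) CAS  T0:  M=7  r_T0=6 ✓
  12) CAS  T2:  M=7  r_T2=6 ✗
  13) LOAD T0:  M=7  r_T0=7
  14) CAS  T0:  M=8  r_T0=7 ✓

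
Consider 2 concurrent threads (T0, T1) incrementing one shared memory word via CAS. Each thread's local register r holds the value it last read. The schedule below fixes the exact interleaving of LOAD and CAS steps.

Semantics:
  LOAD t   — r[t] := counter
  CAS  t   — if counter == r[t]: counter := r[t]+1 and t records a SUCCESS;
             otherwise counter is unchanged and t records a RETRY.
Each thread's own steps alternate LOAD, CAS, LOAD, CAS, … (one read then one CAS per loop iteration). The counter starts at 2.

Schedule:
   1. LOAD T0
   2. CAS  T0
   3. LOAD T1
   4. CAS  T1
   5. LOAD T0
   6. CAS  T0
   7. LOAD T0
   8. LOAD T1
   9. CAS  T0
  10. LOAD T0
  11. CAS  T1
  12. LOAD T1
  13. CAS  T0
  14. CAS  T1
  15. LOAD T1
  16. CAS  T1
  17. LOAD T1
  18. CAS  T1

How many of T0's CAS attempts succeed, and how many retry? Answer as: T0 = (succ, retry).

T0 = (4, 0)

[1] T0.load  rd  (counter 2, T0.r 2)
[2] T0.cas  hit  (counter 3, T0.r 2)
[3] T1.load  rd  (counter 3, T1.r 3)
[4] T1.cas  hit  (counter 4, T1.r 3)
[5] T0.load  rd  (counter 4, T0.r 4)
[6] T0.cas  hit  (counter 5, T0.r 4)
[7] T0.load  rd  (counter 5, T0.r 5)
[8] T1.load  rd  (counter 5, T1.r 5)
[9] T0.cas  hit  (counter 6, T0.r 5)
[10] T0.load  rd  (counter 6, T0.r 6)
[11] T1.cas  miss  (counter 6, T1.r 5)
[12] T1.load  rd  (counter 6, T1.r 6)
[13] T0.cas  hit  (counter 7, T0.r 6)
[14] T1.cas  miss  (counter 7, T1.r 6)
[15] T1.load  rd  (counter 7, T1.r 7)
[16] T1.cas  hit  (counter 8, T1.r 7)
[17] T1.load  rd  (counter 8, T1.r 8)
[18] T1.cas  hit  (counter 9, T1.r 8)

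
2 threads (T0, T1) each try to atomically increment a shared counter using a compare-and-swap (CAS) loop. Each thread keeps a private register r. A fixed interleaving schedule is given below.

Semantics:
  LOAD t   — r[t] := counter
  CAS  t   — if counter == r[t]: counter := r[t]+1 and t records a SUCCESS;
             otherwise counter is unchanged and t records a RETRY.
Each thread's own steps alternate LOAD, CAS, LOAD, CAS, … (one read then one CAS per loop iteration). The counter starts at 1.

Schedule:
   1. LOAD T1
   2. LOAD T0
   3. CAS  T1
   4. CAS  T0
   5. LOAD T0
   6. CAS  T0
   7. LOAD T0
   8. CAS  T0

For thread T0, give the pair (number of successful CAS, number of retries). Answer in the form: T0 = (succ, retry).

T0 = (2, 1)

T1 LOAD — after: cnt=1, r=1 — load
T0 LOAD — after: cnt=1, r=1 — load
T1 CAS — after: cnt=2, r=1 — ok
T0 CAS — after: cnt=2, r=1 — retry
T0 LOAD — after: cnt=2, r=2 — load
T0 CAS — after: cnt=3, r=2 — ok
T0 LOAD — after: cnt=3, r=3 — load
T0 CAS — after: cnt=4, r=3 — ok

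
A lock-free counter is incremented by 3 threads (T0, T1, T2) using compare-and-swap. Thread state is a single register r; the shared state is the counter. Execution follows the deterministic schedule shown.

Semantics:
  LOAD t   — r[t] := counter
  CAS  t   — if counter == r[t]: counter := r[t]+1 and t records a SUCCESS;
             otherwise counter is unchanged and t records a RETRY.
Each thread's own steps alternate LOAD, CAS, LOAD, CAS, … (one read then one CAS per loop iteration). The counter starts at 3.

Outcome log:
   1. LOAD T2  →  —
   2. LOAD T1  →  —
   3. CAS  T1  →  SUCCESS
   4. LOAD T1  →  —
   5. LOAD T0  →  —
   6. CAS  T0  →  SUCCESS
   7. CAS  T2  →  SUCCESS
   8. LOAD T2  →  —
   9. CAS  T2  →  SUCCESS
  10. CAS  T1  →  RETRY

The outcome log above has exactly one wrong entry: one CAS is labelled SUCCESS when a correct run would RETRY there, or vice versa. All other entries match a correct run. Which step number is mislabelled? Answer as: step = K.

step = 7

Re-executing:
T2 LOAD — after: cnt=3, r=3 — load
T1 LOAD — after: cnt=3, r=3 — load
T1 CAS — after: cnt=4, r=3 — ok
T1 LOAD — after: cnt=4, r=4 — load
T0 LOAD — after: cnt=4, r=4 — load
T0 CAS — after: cnt=5, r=4 — ok
T2 CAS — after: cnt=5, r=3 — retry
T2 LOAD — after: cnt=5, r=5 — load
T2 CAS — after: cnt=6, r=5 — ok
T1 CAS — after: cnt=6, r=4 — retry
Mismatch at 7.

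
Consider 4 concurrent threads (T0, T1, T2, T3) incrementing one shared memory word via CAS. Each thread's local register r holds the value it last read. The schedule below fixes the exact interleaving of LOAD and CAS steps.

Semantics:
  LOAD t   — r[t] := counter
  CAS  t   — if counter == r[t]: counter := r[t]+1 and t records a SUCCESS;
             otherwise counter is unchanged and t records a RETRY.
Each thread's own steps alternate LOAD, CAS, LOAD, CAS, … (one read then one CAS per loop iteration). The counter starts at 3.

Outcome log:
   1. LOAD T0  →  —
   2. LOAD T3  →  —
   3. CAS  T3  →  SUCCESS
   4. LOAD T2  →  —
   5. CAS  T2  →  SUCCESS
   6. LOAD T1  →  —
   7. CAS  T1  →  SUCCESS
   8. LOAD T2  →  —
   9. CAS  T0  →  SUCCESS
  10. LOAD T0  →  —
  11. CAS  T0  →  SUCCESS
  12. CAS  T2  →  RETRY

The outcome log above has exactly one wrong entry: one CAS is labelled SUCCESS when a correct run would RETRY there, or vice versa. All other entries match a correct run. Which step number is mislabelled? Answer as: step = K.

Correct run:
[1] T0.load  rd  (counter 3, T0.r 3)
[2] T3.load  rd  (counter 3, T3.r 3)
[3] T3.cas  hit  (counter 4, T3.r 3)
[4] T2.load  rd  (counter 4, T2.r 4)
[5] T2.cas  hit  (counter 5, T2.r 4)
[6] T1.load  rd  (counter 5, T1.r 5)
[7] T1.cas  hit  (counter 6, T1.r 5)
[8] T2.load  rd  (counter 6, T2.r 6)
[9] T0.cas  miss  (counter 6, T0.r 3)
[10] T0.load  rd  (counter 6, T0.r 6)
[11] T0.cas  hit  (counter 7, T0.r 6)
[12] T2.cas  miss  (counter 7, T2.r 6)
Mismatch at 9.

step = 9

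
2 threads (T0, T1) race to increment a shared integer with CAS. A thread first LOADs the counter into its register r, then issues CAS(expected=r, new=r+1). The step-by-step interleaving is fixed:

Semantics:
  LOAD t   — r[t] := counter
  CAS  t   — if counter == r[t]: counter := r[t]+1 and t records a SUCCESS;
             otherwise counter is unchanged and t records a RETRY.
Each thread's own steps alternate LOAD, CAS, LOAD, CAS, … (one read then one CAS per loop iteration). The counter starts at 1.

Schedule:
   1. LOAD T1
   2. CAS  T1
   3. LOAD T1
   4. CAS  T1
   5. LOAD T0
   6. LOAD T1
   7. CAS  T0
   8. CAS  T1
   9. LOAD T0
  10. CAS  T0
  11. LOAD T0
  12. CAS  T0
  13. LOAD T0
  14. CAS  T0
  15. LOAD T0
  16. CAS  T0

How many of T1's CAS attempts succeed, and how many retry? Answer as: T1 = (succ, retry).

T1 = (2, 1)

   1) LOAD T1:  M=1  r_T1=1
   2) CAS  T1:  M=2  r_T1=1 ✓
   3) LOAD T1:  M=2  r_T1=2
   4) CAS  T1:  M=3  r_T1=2 ✓
   5) LOAD T0:  M=3  r_T0=3
   6) LOAD T1:  M=3  r_T1=3
   7) CAS  T0:  M=4  r_T0=3 ✓
   8) CAS  T1:  M=4  r_T1=3 ✗
   9) LOAD T0:  M=4  r_T0=4
  10) CAS  T0:  M=5  r_T0=4 ✓
  11) LOAD T0:  M=5  r_T0=5
  12) CAS  T0:  M=6  r_T0=5 ✓
  13) LOAD T0:  M=6  r_T0=6
  14) CAS  T0:  M=7  r_T0=6 ✓
  15) LOAD T0:  M=7  r_T0=7
  16) CAS  T0:  M=8  r_T0=7 ✓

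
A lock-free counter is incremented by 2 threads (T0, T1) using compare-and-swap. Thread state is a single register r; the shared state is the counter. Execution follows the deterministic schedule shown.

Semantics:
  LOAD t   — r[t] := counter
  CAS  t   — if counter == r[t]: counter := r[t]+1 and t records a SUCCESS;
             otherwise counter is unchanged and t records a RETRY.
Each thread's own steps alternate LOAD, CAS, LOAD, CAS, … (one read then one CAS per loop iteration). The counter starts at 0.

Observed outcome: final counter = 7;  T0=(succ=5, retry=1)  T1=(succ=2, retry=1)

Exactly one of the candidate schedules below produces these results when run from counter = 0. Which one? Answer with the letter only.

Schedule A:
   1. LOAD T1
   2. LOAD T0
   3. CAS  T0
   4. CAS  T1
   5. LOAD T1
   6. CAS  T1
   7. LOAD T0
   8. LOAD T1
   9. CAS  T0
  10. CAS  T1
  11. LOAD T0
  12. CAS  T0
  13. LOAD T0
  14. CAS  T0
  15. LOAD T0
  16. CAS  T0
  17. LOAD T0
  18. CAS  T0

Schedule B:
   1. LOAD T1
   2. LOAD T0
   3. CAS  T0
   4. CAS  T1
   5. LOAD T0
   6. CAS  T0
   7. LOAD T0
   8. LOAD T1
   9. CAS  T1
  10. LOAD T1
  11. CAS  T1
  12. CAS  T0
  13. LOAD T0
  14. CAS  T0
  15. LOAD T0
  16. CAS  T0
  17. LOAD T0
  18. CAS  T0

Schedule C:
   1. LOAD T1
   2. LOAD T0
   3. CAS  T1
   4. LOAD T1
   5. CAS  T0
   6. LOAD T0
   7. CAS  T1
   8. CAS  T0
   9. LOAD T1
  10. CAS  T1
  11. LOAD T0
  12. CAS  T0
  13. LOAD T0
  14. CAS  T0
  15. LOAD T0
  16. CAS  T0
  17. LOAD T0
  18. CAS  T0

B

Run B:
1. LOAD T1 → mem=0 r[T1]=0 [LOAD]
2. LOAD T0 → mem=0 r[T0]=0 [LOAD]
3. CAS T0 → mem=1 r[T0]=0 [OK]
4. CAS T1 → mem=1 r[T1]=0 [RETRY]
5. LOAD T0 → mem=1 r[T0]=1 [LOAD]
6. CAS T0 → mem=2 r[T0]=1 [OK]
7. LOAD T0 → mem=2 r[T0]=2 [LOAD]
8. LOAD T1 → mem=2 r[T1]=2 [LOAD]
9. CAS T1 → mem=3 r[T1]=2 [OK]
10. LOAD T1 → mem=3 r[T1]=3 [LOAD]
11. CAS T1 → mem=4 r[T1]=3 [OK]
12. CAS T0 → mem=4 r[T0]=2 [RETRY]
13. LOAD T0 → mem=4 r[T0]=4 [LOAD]
14. CAS T0 → mem=5 r[T0]=4 [OK]
15. LOAD T0 → mem=5 r[T0]=5 [LOAD]
16. CAS T0 → mem=6 r[T0]=5 [OK]
17. LOAD T0 → mem=6 r[T0]=6 [LOAD]
18. CAS T0 → mem=7 r[T0]=6 [OK]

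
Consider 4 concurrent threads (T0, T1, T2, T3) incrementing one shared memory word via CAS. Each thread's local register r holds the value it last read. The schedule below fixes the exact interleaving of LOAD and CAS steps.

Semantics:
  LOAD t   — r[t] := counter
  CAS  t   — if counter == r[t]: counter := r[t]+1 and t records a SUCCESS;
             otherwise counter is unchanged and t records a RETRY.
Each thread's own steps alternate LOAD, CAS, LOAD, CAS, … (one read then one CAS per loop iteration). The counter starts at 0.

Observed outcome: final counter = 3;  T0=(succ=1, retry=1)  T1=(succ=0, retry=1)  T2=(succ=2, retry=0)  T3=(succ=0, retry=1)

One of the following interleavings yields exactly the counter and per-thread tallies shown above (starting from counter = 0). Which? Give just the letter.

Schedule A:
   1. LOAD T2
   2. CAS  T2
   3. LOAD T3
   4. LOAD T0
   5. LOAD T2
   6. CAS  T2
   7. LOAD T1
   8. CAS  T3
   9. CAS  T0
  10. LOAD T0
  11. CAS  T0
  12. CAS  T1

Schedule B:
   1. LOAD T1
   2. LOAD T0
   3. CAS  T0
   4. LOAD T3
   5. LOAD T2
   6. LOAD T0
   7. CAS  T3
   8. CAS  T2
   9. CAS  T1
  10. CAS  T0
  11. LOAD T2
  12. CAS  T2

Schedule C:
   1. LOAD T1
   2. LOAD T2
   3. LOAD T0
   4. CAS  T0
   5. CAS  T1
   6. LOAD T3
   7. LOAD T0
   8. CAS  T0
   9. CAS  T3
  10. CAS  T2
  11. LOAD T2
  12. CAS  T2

A

Run A:
#1 T2 reads 0
#2 T2 CAS(0→1) writes; counter now 1
#3 T3 reads 1
#4 T0 reads 1
#5 T2 reads 1
#6 T2 CAS(1→2) writes; counter now 2
#7 T1 reads 2
#8 T3 CAS(1→2) fails; counter now 2
#9 T0 CAS(1→2) fails; counter now 2
#10 T0 reads 2
#11 T0 CAS(2→3) writes; counter now 3
#12 T1 CAS(2→3) fails; counter now 3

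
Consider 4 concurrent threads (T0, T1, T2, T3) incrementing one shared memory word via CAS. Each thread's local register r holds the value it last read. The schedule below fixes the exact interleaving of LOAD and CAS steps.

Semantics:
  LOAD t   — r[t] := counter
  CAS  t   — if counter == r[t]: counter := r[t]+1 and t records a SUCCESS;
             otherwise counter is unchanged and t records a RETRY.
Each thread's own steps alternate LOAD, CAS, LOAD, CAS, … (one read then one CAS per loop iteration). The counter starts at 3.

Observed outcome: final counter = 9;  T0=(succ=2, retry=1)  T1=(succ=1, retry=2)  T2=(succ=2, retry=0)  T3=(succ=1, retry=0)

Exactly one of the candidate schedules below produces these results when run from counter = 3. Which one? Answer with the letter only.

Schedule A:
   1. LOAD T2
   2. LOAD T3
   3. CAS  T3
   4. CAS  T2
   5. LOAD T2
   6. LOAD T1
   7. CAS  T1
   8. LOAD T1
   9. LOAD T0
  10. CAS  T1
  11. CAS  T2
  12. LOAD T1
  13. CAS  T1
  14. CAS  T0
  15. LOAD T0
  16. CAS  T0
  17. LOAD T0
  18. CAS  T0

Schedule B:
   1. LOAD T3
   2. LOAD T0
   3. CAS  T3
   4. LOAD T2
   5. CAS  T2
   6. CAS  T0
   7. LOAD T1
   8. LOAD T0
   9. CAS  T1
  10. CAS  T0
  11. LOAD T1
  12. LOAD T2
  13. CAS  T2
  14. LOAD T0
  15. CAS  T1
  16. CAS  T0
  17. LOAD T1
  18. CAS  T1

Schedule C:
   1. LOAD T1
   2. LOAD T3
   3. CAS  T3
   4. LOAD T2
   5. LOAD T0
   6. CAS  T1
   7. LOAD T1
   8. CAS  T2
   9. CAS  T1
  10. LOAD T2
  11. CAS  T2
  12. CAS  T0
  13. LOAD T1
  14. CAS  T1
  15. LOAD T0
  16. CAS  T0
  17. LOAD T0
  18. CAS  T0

Run C:
[1] T1.load  rd  (counter 3, T1.r 3)
[2] T3.load  rd  (counter 3, T3.r 3)
[3] T3.cas  hit  (counter 4, T3.r 3)
[4] T2.load  rd  (counter 4, T2.r 4)
[5] T0.load  rd  (counter 4, T0.r 4)
[6] T1.cas  miss  (counter 4, T1.r 3)
[7] T1.load  rd  (counter 4, T1.r 4)
[8] T2.cas  hit  (counter 5, T2.r 4)
[9] T1.cas  miss  (counter 5, T1.r 4)
[10] T2.load  rd  (counter 5, T2.r 5)
[11] T2.cas  hit  (counter 6, T2.r 5)
[12] T0.cas  miss  (counter 6, T0.r 4)
[13] T1.load  rd  (counter 6, T1.r 6)
[14] T1.cas  hit  (counter 7, T1.r 6)
[15] T0.load  rd  (counter 7, T0.r 7)
[16] T0.cas  hit  (counter 8, T0.r 7)
[17] T0.load  rd  (counter 8, T0.r 8)
[18] T0.cas  hit  (counter 9, T0.r 8)

C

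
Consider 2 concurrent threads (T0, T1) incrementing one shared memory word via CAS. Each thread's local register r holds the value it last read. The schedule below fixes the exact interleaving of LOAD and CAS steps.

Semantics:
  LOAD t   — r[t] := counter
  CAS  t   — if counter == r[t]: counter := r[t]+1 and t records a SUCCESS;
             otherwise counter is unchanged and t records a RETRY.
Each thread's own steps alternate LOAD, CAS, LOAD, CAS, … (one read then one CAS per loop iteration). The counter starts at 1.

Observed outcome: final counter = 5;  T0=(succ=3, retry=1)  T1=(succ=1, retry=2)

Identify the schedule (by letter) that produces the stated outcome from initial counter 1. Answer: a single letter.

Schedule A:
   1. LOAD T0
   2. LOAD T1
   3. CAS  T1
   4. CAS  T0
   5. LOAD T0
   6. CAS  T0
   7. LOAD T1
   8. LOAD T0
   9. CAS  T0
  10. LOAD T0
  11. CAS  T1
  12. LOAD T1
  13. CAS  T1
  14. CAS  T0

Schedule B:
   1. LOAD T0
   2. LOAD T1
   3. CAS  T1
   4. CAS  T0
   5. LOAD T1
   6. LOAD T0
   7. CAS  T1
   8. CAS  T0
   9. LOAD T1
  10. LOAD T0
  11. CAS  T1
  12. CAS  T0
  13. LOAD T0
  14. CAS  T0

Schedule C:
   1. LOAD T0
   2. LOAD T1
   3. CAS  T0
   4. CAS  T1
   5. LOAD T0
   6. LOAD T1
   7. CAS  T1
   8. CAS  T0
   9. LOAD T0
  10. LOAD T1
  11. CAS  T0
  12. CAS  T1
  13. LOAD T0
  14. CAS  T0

Simulating candidate C:
#1 T0 reads 1
#2 T1 reads 1
#3 T0 CAS(1→2) writes; counter now 2
#4 T1 CAS(1→2) fails; counter now 2
#5 T0 reads 2
#6 T1 reads 2
#7 T1 CAS(2→3) writes; counter now 3
#8 T0 CAS(2→3) fails; counter now 3
#9 T0 reads 3
#10 T1 reads 3
#11 T0 CAS(3→4) writes; counter now 4
#12 T1 CAS(3→4) fails; counter now 4
#13 T0 reads 4
#14 T0 CAS(4→5) writes; counter now 5

C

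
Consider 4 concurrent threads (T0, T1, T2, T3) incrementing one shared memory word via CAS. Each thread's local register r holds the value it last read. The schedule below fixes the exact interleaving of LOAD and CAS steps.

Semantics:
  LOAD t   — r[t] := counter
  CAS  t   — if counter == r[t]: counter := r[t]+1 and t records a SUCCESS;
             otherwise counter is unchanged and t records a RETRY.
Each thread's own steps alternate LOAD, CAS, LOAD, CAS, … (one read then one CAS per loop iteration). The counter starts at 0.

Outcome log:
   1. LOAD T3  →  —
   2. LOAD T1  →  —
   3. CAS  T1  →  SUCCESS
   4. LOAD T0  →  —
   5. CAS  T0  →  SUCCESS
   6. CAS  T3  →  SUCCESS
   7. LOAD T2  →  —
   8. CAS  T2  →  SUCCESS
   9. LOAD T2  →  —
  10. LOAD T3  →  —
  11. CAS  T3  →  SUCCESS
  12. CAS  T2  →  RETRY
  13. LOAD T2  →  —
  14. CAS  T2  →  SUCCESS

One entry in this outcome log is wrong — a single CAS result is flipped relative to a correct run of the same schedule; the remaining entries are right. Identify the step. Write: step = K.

step = 6

Reference trace:
1. LOAD T3 → mem=0 r[T3]=0 [LOAD]
2. LOAD T1 → mem=0 r[T1]=0 [LOAD]
3. CAS T1 → mem=1 r[T1]=0 [OK]
4. LOAD T0 → mem=1 r[T0]=1 [LOAD]
5. CAS T0 → mem=2 r[T0]=1 [OK]
6. CAS T3 → mem=2 r[T3]=0 [RETRY]
7. LOAD T2 → mem=2 r[T2]=2 [LOAD]
8. CAS T2 → mem=3 r[T2]=2 [OK]
9. LOAD T2 → mem=3 r[T2]=3 [LOAD]
10. LOAD T3 → mem=3 r[T3]=3 [LOAD]
11. CAS T3 → mem=4 r[T3]=3 [OK]
12. CAS T2 → mem=4 r[T2]=3 [RETRY]
13. LOAD T2 → mem=4 r[T2]=4 [LOAD]
14. CAS T2 → mem=5 r[T2]=4 [OK]
Log disagrees first at step 6.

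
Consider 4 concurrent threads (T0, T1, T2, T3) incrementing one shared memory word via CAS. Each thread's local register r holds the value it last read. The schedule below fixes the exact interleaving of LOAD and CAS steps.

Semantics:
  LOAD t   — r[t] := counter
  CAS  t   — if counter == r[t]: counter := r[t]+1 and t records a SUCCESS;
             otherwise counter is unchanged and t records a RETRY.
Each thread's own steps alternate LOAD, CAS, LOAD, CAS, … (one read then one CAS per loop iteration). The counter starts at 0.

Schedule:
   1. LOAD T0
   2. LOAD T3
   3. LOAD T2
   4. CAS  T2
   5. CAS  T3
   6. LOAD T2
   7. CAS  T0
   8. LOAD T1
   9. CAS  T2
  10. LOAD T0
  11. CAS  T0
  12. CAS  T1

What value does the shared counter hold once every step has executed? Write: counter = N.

1. LOAD T0 → mem=0 r[T0]=0 [LOAD]
2. LOAD T3 → mem=0 r[T3]=0 [LOAD]
3. LOAD T2 → mem=0 r[T2]=0 [LOAD]
4. CAS T2 → mem=1 r[T2]=0 [OK]
5. CAS T3 → mem=1 r[T3]=0 [RETRY]
6. LOAD T2 → mem=1 r[T2]=1 [LOAD]
7. CAS T0 → mem=1 r[T0]=0 [RETRY]
8. LOAD T1 → mem=1 r[T1]=1 [LOAD]
9. CAS T2 → mem=2 r[T2]=1 [OK]
10. LOAD T0 → mem=2 r[T0]=2 [LOAD]
11. CAS T0 → mem=3 r[T0]=2 [OK]
12. CAS T1 → mem=3 r[T1]=1 [RETRY]

counter = 3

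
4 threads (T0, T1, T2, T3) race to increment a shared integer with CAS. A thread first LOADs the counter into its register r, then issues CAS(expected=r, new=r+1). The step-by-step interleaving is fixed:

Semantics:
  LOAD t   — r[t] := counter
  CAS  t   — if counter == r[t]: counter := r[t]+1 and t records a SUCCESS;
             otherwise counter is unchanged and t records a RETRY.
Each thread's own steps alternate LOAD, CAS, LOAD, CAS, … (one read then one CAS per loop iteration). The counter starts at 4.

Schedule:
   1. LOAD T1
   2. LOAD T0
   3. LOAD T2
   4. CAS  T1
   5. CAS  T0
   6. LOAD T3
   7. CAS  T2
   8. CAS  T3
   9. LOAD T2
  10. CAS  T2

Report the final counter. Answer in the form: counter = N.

#1 T1 reads 4
#2 T0 reads 4
#3 T2 reads 4
#4 T1 CAS(4→5) writes; counter now 5
#5 T0 CAS(4→5) fails; counter now 5
#6 T3 reads 5
#7 T2 CAS(4→5) fails; counter now 5
#8 T3 CAS(5→6) writes; counter now 6
#9 T2 reads 6
#10 T2 CAS(6→7) writes; counter now 7

counter = 7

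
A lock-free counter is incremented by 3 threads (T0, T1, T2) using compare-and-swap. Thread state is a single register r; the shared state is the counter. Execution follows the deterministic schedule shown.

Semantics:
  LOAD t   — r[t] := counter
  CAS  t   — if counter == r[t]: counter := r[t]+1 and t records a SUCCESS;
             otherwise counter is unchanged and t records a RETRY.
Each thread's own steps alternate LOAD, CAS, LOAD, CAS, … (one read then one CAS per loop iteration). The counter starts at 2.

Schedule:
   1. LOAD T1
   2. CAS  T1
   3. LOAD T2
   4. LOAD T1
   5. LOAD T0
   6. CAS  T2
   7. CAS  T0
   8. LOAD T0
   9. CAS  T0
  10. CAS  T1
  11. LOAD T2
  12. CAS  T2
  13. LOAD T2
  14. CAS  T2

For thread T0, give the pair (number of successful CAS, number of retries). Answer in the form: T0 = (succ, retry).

T1 LOAD — after: cnt=2, r=2 — load
T1 CAS — after: cnt=3, r=2 — ok
T2 LOAD — after: cnt=3, r=3 — load
T1 LOAD — after: cnt=3, r=3 — load
T0 LOAD — after: cnt=3, r=3 — load
T2 CAS — after: cnt=4, r=3 — ok
T0 CAS — after: cnt=4, r=3 — retry
T0 LOAD — after: cnt=4, r=4 — load
T0 CAS — after: cnt=5, r=4 — ok
T1 CAS — after: cnt=5, r=3 — retry
T2 LOAD — after: cnt=5, r=5 — load
T2 CAS — after: cnt=6, r=5 — ok
T2 LOAD — after: cnt=6, r=6 — load
T2 CAS — after: cnt=7, r=6 — ok

T0 = (1, 1)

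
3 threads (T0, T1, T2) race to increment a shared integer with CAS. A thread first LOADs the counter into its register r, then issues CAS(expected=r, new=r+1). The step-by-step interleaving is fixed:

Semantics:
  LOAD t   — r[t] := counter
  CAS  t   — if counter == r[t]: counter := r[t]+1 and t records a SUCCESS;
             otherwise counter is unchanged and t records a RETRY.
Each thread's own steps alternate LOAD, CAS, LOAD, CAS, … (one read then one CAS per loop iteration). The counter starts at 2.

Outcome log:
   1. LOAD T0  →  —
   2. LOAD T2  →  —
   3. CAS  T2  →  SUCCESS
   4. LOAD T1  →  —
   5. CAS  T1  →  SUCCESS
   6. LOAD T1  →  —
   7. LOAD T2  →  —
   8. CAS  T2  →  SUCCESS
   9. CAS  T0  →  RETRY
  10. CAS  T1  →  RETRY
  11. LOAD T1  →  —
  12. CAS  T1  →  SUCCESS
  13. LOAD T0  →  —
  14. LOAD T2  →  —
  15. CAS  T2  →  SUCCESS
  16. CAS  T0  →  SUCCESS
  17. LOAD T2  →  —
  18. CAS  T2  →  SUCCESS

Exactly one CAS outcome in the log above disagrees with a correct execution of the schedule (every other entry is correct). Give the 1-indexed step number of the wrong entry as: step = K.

step = 16

Correct run:
T0 LOAD — after: cnt=2, r=2 — load
T2 LOAD — after: cnt=2, r=2 — load
T2 CAS — after: cnt=3, r=2 — ok
T1 LOAD — after: cnt=3, r=3 — load
T1 CAS — after: cnt=4, r=3 — ok
T1 LOAD — after: cnt=4, r=4 — load
T2 LOAD — after: cnt=4, r=4 — load
T2 CAS — after: cnt=5, r=4 — ok
T0 CAS — after: cnt=5, r=2 — retry
T1 CAS — after: cnt=5, r=4 — retry
T1 LOAD — after: cnt=5, r=5 — load
T1 CAS — after: cnt=6, r=5 — ok
T0 LOAD — after: cnt=6, r=6 — load
T2 LOAD — after: cnt=6, r=6 — load
T2 CAS — after: cnt=7, r=6 — ok
T0 CAS — after: cnt=7, r=6 — retry
T2 LOAD — after: cnt=7, r=7 — load
T2 CAS — after: cnt=8, r=7 — ok
Mismatch at 16.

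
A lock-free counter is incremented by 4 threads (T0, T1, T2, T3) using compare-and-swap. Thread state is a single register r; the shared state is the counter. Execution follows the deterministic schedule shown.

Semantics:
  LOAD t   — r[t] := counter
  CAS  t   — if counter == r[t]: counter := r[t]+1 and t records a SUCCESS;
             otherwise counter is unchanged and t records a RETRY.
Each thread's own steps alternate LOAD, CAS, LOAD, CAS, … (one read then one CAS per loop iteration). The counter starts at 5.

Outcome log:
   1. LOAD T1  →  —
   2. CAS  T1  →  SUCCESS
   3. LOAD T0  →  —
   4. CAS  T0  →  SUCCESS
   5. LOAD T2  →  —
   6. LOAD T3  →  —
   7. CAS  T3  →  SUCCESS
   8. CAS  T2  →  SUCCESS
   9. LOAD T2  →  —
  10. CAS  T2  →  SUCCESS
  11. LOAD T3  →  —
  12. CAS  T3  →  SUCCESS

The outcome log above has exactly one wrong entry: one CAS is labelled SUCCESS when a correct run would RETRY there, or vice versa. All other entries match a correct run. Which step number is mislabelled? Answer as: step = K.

Correct run:
[1] T1.load  rd  (counter 5, T1.r 5)
[2] T1.cas  hit  (counter 6, T1.r 5)
[3] T0.load  rd  (counter 6, T0.r 6)
[4] T0.cas  hit  (counter 7, T0.r 6)
[5] T2.load  rd  (counter 7, T2.r 7)
[6] T3.load  rd  (counter 7, T3.r 7)
[7] T3.cas  hit  (counter 8, T3.r 7)
[8] T2.cas  miss  (counter 8, T2.r 7)
[9] T2.load  rd  (counter 8, T2.r 8)
[10] T2.cas  hit  (counter 9, T2.r 8)
[11] T3.load  rd  (counter 9, T3.r 9)
[12] T3.cas  hit  (counter 10, T3.r 9)
Mismatch at 8.

step = 8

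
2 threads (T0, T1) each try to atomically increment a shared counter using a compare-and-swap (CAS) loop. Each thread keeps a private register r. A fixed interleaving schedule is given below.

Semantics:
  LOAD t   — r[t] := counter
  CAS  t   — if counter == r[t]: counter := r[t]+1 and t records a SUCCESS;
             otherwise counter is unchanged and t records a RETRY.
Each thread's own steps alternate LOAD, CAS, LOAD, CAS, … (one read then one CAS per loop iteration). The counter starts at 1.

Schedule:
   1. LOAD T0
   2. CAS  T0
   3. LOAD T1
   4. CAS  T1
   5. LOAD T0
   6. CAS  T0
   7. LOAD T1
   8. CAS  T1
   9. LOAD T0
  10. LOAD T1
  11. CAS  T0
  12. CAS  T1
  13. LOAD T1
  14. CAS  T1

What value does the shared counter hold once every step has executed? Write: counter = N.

1. LOAD T0 → mem=1 r[T0]=1 [LOAD]
2. CAS T0 → mem=2 r[T0]=1 [OK]
3. LOAD T1 → mem=2 r[T1]=2 [LOAD]
4. CAS T1 → mem=3 r[T1]=2 [OK]
5. LOAD T0 → mem=3 r[T0]=3 [LOAD]
6. CAS T0 → mem=4 r[T0]=3 [OK]
7. LOAD T1 → mem=4 r[T1]=4 [LOAD]
8. CAS T1 → mem=5 r[T1]=4 [OK]
9. LOAD T0 → mem=5 r[T0]=5 [LOAD]
10. LOAD T1 → mem=5 r[T1]=5 [LOAD]
11. CAS T0 → mem=6 r[T0]=5 [OK]
12. CAS T1 → mem=6 r[T1]=5 [RETRY]
13. LOAD T1 → mem=6 r[T1]=6 [LOAD]
14. CAS T1 → mem=7 r[T1]=6 [OK]

counter = 7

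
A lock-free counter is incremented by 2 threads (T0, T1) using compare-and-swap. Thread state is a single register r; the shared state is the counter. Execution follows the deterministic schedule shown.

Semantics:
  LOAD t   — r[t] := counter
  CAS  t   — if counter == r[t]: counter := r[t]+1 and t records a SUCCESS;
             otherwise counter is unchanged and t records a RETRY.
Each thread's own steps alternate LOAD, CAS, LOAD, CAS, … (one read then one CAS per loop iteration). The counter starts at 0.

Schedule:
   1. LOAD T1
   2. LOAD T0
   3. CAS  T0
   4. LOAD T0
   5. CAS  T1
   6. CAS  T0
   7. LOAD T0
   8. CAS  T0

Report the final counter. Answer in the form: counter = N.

counter = 3

   1) LOAD T1:  M=0  r_T1=0
   2) LOAD T0:  M=0  r_T0=0
   3) CAS  T0:  M=1  r_T0=0 ✓
   4) LOAD T0:  M=1  r_T0=1
   5) CAS  T1:  M=1  r_T1=0 ✗
   6) CAS  T0:  M=2  r_T0=1 ✓
   7) LOAD T0:  M=2  r_T0=2
   8) CAS  T0:  M=3  r_T0=2 ✓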